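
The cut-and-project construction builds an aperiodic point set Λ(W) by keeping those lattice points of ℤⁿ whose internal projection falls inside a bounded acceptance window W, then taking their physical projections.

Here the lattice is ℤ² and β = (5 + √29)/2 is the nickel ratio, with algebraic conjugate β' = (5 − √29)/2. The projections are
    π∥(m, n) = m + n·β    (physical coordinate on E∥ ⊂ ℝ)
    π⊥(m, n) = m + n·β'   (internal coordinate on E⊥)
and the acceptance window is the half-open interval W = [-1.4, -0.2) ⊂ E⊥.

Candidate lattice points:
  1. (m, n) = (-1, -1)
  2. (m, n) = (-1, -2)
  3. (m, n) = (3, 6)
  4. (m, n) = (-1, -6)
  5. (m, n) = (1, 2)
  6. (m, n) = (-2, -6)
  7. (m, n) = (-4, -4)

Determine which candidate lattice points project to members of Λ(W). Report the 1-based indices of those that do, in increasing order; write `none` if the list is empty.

Numerically β ≈ 5.19258 and β' = −1/β ≈ -0.19258.
[1] lift (-1,-1): star map gives -0.80742; window check -1.4 ≤ -0.80742 < -0.2 is true → IN Λ
[2] lift (-1,-2): star map gives -0.61484; window check -1.4 ≤ -0.61484 < -0.2 is true → IN Λ
[3] lift (3,6): star map gives 1.84451; window check -1.4 ≤ 1.84451 < -0.2 is false → out
[4] lift (-1,-6): star map gives 0.15549; window check -1.4 ≤ 0.15549 < -0.2 is false → out
[5] lift (1,2): star map gives 0.61484; window check -1.4 ≤ 0.61484 < -0.2 is false → out
[6] lift (-2,-6): star map gives -0.84451; window check -1.4 ≤ -0.84451 < -0.2 is true → IN Λ
[7] lift (-4,-4): star map gives -3.22967; window check -1.4 ≤ -3.22967 < -0.2 is false → out

1, 2, 6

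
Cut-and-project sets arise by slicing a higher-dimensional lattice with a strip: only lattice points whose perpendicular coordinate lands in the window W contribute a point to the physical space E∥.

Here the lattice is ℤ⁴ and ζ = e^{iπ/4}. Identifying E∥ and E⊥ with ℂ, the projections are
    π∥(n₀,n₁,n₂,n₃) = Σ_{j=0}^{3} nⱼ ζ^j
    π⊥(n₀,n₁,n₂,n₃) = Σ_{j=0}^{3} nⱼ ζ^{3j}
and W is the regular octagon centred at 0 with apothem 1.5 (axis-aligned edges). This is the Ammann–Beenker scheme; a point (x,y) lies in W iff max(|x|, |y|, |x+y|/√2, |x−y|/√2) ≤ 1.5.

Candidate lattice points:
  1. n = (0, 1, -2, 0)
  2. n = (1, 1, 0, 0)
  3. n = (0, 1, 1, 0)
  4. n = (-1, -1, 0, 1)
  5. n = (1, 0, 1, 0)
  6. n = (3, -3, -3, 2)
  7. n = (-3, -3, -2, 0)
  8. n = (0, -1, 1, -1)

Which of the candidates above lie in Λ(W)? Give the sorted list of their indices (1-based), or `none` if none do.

Internal map: ζ^{3j} for j=0..3 gives (1,0), (−√2/2,√2/2), (0,−1), (√2/2,√2/2).
#1 (0, 1, -2, 0): internal (-0.707107, 2.707107); octagon support 2.707107 vs apothem 1.5 → ∉ W
#2 (1, 1, 0, 0): internal (0.292893, 0.707107); octagon support 0.707107 vs apothem 1.5 → ∈ W
#3 (0, 1, 1, 0): internal (-0.707107, -0.292893); octagon support 0.707107 vs apothem 1.5 → ∈ W
#4 (-1, -1, 0, 1): internal (0.414214, 0.000000); octagon support 0.414214 vs apothem 1.5 → ∈ W
#5 (1, 0, 1, 0): internal (1.000000, -1.000000); octagon support 1.414214 vs apothem 1.5 → ∈ W
#6 (3, -3, -3, 2): internal (6.535534, 2.292893); octagon support 6.535534 vs apothem 1.5 → ∉ W
#7 (-3, -3, -2, 0): internal (-0.878680, -0.121320); octagon support 0.878680 vs apothem 1.5 → ∈ W
#8 (0, -1, 1, -1): internal (0.000000, -2.414214); octagon support 2.414214 vs apothem 1.5 → ∉ W

2, 3, 4, 5, 7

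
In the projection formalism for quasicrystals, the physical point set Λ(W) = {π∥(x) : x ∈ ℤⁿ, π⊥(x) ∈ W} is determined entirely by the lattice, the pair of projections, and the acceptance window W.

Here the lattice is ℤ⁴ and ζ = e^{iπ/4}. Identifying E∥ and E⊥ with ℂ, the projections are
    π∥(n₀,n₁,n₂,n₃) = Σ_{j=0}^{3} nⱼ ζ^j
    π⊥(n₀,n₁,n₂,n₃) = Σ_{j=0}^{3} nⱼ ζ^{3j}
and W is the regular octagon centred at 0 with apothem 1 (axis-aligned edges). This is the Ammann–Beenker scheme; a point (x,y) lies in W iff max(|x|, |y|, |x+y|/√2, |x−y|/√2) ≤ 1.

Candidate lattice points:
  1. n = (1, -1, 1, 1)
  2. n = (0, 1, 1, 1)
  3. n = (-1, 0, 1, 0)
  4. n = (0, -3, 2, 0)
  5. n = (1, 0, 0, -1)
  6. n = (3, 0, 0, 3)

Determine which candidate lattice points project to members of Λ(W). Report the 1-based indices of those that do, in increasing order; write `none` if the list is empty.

Internal map: ζ^{3j} for j=0..3 gives (1,0), (−√2/2,√2/2), (0,−1), (√2/2,√2/2).
#1 (1, -1, 1, 1): internal (2.4142, -1.0000); octagon support 2.4142 vs apothem 1 → ∉ W
#2 (0, 1, 1, 1): internal (0.0000, 0.4142); octagon support 0.4142 vs apothem 1 → ∈ W
#3 (-1, 0, 1, 0): internal (-1.0000, -1.0000); octagon support 1.4142 vs apothem 1 → ∉ W
#4 (0, -3, 2, 0): internal (2.1213, -4.1213); octagon support 4.4142 vs apothem 1 → ∉ W
#5 (1, 0, 0, -1): internal (0.2929, -0.7071); octagon support 0.7071 vs apothem 1 → ∈ W
#6 (3, 0, 0, 3): internal (5.1213, 2.1213); octagon support 5.1213 vs apothem 1 → ∉ W

2, 5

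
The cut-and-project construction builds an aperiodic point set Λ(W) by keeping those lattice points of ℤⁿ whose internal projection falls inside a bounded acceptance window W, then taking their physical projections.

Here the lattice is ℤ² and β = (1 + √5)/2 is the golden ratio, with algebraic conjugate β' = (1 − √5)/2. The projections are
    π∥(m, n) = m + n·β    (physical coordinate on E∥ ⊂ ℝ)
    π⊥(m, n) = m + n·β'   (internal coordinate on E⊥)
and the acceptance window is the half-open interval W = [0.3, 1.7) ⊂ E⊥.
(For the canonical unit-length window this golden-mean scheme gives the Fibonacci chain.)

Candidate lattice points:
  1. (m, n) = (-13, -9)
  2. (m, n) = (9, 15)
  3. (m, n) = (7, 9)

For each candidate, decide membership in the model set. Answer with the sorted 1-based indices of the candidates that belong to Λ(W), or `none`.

Numerically β ≈ 1.618034 and β' = −1/β ≈ -0.618034.
#1 (-13,-9): internal coord -13 + (-9)·β' = -7.437694; -7.437694 ∉ [0.3, 1.7) → out
#2 (9,15): internal coord 9 + (15)·β' = -0.270510; -0.270510 ∉ [0.3, 1.7) → out
#3 (7,9): internal coord 7 + (9)·β' = +1.437694; +1.437694 ∈ [0.3, 1.7) → IN Λ

3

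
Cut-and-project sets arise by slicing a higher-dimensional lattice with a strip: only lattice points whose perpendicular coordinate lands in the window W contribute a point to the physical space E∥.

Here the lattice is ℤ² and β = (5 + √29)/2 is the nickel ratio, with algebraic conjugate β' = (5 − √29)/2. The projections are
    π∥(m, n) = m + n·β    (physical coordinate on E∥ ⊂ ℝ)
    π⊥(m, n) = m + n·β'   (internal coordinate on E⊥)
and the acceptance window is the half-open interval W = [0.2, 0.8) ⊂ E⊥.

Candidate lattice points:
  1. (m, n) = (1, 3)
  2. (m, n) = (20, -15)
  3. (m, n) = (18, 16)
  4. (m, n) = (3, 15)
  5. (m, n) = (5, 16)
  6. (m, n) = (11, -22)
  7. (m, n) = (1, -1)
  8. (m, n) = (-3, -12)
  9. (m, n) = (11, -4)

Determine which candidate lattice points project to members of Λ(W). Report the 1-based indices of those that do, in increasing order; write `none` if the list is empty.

1

β' = (5−√29)/2 ≈ -0.19258.
[1] lift (1,3): star map gives 0.42225; window check 0.2 ≤ 0.42225 < 0.8 is true → IN Λ
[2] lift (20,-15): star map gives 22.88874; window check 0.2 ≤ 22.88874 < 0.8 is false → out
[3] lift (18,16): star map gives 14.91868; window check 0.2 ≤ 14.91868 < 0.8 is false → out
[4] lift (3,15): star map gives 0.11126; window check 0.2 ≤ 0.11126 < 0.8 is false → out
[5] lift (5,16): star map gives 1.91868; window check 0.2 ≤ 1.91868 < 0.8 is false → out
[6] lift (11,-22): star map gives 15.23681; window check 0.2 ≤ 15.23681 < 0.8 is false → out
[7] lift (1,-1): star map gives 1.19258; window check 0.2 ≤ 1.19258 < 0.8 is false → out
[8] lift (-3,-12): star map gives -0.68901; window check 0.2 ≤ -0.68901 < 0.8 is false → out
[9] lift (11,-4): star map gives 11.77033; window check 0.2 ≤ 11.77033 < 0.8 is false → out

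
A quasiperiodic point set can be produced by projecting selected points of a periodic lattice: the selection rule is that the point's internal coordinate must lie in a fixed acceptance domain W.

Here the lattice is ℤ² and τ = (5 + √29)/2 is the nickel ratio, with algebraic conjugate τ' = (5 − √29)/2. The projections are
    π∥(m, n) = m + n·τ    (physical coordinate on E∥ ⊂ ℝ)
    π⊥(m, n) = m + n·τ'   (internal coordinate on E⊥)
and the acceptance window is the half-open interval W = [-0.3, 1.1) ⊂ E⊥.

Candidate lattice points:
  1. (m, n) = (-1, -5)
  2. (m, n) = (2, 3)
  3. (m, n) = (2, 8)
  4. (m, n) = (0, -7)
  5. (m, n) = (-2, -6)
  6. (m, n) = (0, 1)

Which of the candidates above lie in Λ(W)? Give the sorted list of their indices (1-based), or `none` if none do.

1, 3, 6

τ' = (5−√29)/2 ≈ -0.19258.
candidate 1: (m,n)=(-1,-5) → π∥ = -1-5·τ ≈ -26.96291, π⊥ = -1-5·τ' ≈ -0.03709 ∈ [-0.3, 1.1) ⇒ IN Λ
candidate 2: (m,n)=(2,3) → π∥ = 2+3·τ ≈ 17.57775, π⊥ = 2+3·τ' ≈ 1.42225 ∉ [-0.3, 1.1) ⇒ out
candidate 3: (m,n)=(2,8) → π∥ = 2+8·τ ≈ 43.54066, π⊥ = 2+8·τ' ≈ 0.45934 ∈ [-0.3, 1.1) ⇒ IN Λ
candidate 4: (m,n)=(0,-7) → π∥ = 0-7·τ ≈ -36.34808, π⊥ = 0-7·τ' ≈ 1.34808 ∉ [-0.3, 1.1) ⇒ out
candidate 5: (m,n)=(-2,-6) → π∥ = -2-6·τ ≈ -33.15549, π⊥ = -2-6·τ' ≈ -0.84451 ∉ [-0.3, 1.1) ⇒ out
candidate 6: (m,n)=(0,1) → π∥ = 0+1·τ ≈ 5.19258, π⊥ = 0+1·τ' ≈ -0.19258 ∈ [-0.3, 1.1) ⇒ IN Λ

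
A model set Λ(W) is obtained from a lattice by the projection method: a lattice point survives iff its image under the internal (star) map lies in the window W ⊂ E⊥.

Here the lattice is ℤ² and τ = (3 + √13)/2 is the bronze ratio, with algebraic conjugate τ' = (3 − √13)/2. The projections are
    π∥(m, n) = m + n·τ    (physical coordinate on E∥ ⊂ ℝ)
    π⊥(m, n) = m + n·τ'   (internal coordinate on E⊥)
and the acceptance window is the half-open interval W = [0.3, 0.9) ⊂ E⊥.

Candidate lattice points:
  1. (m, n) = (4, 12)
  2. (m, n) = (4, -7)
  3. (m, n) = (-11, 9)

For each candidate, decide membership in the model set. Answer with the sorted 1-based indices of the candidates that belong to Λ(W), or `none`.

Compute τ' = (3−√13)/2 = -0.30278, so π⊥(m,n) = m -0.30278·n.
candidate 1: (m,n)=(4,12) → π∥ = 4+12·τ ≈ 43.63331, π⊥ = 4+12·τ' ≈ 0.36669 ∈ [0.3, 0.9) ⇒ IN Λ
candidate 2: (m,n)=(4,-7) → π∥ = 4-7·τ ≈ -19.11943, π⊥ = 4-7·τ' ≈ 6.11943 ∉ [0.3, 0.9) ⇒ out
candidate 3: (m,n)=(-11,9) → π∥ = -11+9·τ ≈ 18.72498, π⊥ = -11+9·τ' ≈ -13.72498 ∉ [0.3, 0.9) ⇒ out

1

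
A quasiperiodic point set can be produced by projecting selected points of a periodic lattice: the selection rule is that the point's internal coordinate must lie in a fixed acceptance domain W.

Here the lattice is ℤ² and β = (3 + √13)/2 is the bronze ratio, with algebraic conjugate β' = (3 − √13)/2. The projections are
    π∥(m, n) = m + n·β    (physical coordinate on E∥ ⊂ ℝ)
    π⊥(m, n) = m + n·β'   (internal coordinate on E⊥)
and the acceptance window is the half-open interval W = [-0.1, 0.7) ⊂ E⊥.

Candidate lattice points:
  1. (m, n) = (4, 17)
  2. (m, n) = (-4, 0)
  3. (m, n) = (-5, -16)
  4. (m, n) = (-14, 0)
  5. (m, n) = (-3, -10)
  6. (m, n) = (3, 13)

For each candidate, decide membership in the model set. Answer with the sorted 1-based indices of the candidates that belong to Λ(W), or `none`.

5

Compute β' = (3−√13)/2 = -0.30278, so π⊥(m,n) = m -0.30278·n.
[1] lift (4,17): star map gives -1.14719; window check -0.1 ≤ -1.14719 < 0.7 is false → out
[2] lift (-4,0): star map gives -4.00000; window check -0.1 ≤ -4.00000 < 0.7 is false → out
[3] lift (-5,-16): star map gives -0.15559; window check -0.1 ≤ -0.15559 < 0.7 is false → out
[4] lift (-14,0): star map gives -14.00000; window check -0.1 ≤ -14.00000 < 0.7 is false → out
[5] lift (-3,-10): star map gives 0.02776; window check -0.1 ≤ 0.02776 < 0.7 is true → IN Λ
[6] lift (3,13): star map gives -0.93608; window check -0.1 ≤ -0.93608 < 0.7 is false → out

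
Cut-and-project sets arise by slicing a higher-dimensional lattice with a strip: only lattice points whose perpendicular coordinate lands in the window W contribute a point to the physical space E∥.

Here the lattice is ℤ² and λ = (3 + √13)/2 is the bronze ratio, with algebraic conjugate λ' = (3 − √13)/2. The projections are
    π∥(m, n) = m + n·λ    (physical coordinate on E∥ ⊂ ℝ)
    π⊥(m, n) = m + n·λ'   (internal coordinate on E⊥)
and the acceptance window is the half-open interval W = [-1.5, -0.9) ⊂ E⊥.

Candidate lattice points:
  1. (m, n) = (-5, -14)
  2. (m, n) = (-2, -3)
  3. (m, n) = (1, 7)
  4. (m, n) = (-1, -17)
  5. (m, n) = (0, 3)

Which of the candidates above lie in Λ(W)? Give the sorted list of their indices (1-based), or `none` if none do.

2, 3, 5

Numerically λ ≈ 3.30278 and λ' = −1/λ ≈ -0.30278.
candidate 1: (m,n)=(-5,-14) → π∥ = -5-14·λ ≈ -51.23886, π⊥ = -5-14·λ' ≈ -0.76114 ∉ [-1.5, -0.9) ⇒ out
candidate 2: (m,n)=(-2,-3) → π∥ = -2-3·λ ≈ -11.90833, π⊥ = -2-3·λ' ≈ -1.09167 ∈ [-1.5, -0.9) ⇒ IN Λ
candidate 3: (m,n)=(1,7) → π∥ = 1+7·λ ≈ 24.11943, π⊥ = 1+7·λ' ≈ -1.11943 ∈ [-1.5, -0.9) ⇒ IN Λ
candidate 4: (m,n)=(-1,-17) → π∥ = -1-17·λ ≈ -57.14719, π⊥ = -1-17·λ' ≈ 4.14719 ∉ [-1.5, -0.9) ⇒ out
candidate 5: (m,n)=(0,3) → π∥ = 0+3·λ ≈ 9.90833, π⊥ = 0+3·λ' ≈ -0.90833 ∈ [-1.5, -0.9) ⇒ IN Λ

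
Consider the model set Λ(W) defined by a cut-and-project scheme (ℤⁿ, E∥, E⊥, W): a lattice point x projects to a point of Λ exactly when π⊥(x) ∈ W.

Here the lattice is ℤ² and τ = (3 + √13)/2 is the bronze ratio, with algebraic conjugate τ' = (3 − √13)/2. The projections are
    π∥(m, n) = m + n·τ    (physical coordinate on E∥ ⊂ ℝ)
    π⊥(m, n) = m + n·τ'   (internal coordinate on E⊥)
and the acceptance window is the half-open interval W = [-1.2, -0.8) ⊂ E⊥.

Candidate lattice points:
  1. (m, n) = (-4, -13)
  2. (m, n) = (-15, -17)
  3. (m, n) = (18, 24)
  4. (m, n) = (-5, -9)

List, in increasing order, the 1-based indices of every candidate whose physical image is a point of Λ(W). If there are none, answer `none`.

none

Numerically τ ≈ 3.30278 and τ' = −1/τ ≈ -0.30278.
candidate 1: (m,n)=(-4,-13) → π∥ = -4-13·τ ≈ -46.93608, π⊥ = -4-13·τ' ≈ -0.06392 ∉ [-1.2, -0.8) ⇒ out
candidate 2: (m,n)=(-15,-17) → π∥ = -15-17·τ ≈ -71.14719, π⊥ = -15-17·τ' ≈ -9.85281 ∉ [-1.2, -0.8) ⇒ out
candidate 3: (m,n)=(18,24) → π∥ = 18+24·τ ≈ 97.26662, π⊥ = 18+24·τ' ≈ 10.73338 ∉ [-1.2, -0.8) ⇒ out
candidate 4: (m,n)=(-5,-9) → π∥ = -5-9·τ ≈ -34.72498, π⊥ = -5-9·τ' ≈ -2.27502 ∉ [-1.2, -0.8) ⇒ out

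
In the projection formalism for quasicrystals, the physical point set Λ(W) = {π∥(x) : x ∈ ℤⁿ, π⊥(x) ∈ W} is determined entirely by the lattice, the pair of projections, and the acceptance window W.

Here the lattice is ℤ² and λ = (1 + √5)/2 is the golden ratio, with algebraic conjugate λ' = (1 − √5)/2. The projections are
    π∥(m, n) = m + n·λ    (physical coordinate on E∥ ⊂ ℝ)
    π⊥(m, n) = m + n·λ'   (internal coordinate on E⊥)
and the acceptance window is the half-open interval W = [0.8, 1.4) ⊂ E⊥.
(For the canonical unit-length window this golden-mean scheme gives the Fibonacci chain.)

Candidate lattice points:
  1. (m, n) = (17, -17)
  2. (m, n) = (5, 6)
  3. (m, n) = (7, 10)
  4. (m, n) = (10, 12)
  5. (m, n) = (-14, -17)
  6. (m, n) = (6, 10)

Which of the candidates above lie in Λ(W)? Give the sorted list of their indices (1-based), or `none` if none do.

λ' = (1−√5)/2 ≈ -0.618034.
#1 (17,-17): internal coord 17 + (-17)·λ' = +27.506578; +27.506578 ∉ [0.8, 1.4) → out
#2 (5,6): internal coord 5 + (6)·λ' = +1.291796; +1.291796 ∈ [0.8, 1.4) → IN Λ
#3 (7,10): internal coord 7 + (10)·λ' = +0.819660; +0.819660 ∈ [0.8, 1.4) → IN Λ
#4 (10,12): internal coord 10 + (12)·λ' = +2.583592; +2.583592 ∉ [0.8, 1.4) → out
#5 (-14,-17): internal coord -14 + (-17)·λ' = -3.493422; -3.493422 ∉ [0.8, 1.4) → out
#6 (6,10): internal coord 6 + (10)·λ' = -0.180340; -0.180340 ∉ [0.8, 1.4) → out

2, 3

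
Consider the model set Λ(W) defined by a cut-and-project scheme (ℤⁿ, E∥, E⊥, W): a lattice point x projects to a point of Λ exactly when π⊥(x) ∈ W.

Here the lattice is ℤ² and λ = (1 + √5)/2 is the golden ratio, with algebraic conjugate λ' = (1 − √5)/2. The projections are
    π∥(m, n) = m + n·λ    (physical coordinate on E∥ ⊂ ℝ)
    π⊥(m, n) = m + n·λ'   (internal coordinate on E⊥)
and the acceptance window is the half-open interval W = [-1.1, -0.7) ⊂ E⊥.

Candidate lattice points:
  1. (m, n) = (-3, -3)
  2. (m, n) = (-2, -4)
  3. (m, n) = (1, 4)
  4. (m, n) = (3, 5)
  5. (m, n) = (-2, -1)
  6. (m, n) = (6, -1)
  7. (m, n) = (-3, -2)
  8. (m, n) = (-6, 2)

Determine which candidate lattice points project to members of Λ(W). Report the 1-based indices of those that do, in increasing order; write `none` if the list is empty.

λ' = (1−√5)/2 ≈ -0.6180.
[1] lift (-3,-3): star map gives -1.1459; window check -1.1 ≤ -1.1459 < -0.7 is false → out
[2] lift (-2,-4): star map gives 0.4721; window check -1.1 ≤ 0.4721 < -0.7 is false → out
[3] lift (1,4): star map gives -1.4721; window check -1.1 ≤ -1.4721 < -0.7 is false → out
[4] lift (3,5): star map gives -0.0902; window check -1.1 ≤ -0.0902 < -0.7 is false → out
[5] lift (-2,-1): star map gives -1.3820; window check -1.1 ≤ -1.3820 < -0.7 is false → out
[6] lift (6,-1): star map gives 6.6180; window check -1.1 ≤ 6.6180 < -0.7 is false → out
[7] lift (-3,-2): star map gives -1.7639; window check -1.1 ≤ -1.7639 < -0.7 is false → out
[8] lift (-6,2): star map gives -7.2361; window check -1.1 ≤ -7.2361 < -0.7 is false → out

none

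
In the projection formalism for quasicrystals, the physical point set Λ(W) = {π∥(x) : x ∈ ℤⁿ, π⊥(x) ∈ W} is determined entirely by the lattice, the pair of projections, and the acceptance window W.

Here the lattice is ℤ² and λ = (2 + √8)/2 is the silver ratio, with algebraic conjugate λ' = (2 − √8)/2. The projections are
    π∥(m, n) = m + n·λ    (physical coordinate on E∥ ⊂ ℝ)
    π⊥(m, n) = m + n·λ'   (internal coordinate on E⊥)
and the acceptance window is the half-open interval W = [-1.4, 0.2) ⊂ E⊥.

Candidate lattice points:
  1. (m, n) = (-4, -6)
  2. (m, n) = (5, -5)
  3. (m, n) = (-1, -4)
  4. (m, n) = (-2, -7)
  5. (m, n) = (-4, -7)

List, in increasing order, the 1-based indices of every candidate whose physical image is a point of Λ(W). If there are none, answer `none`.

λ' = (2−√8)/2 ≈ -0.4142.
[1] lift (-4,-6): star map gives -1.5147; window check -1.4 ≤ -1.5147 < 0.2 is false → out
[2] lift (5,-5): star map gives 7.0711; window check -1.4 ≤ 7.0711 < 0.2 is false → out
[3] lift (-1,-4): star map gives 0.6569; window check -1.4 ≤ 0.6569 < 0.2 is false → out
[4] lift (-2,-7): star map gives 0.8995; window check -1.4 ≤ 0.8995 < 0.2 is false → out
[5] lift (-4,-7): star map gives -1.1005; window check -1.4 ≤ -1.1005 < 0.2 is true → IN Λ

5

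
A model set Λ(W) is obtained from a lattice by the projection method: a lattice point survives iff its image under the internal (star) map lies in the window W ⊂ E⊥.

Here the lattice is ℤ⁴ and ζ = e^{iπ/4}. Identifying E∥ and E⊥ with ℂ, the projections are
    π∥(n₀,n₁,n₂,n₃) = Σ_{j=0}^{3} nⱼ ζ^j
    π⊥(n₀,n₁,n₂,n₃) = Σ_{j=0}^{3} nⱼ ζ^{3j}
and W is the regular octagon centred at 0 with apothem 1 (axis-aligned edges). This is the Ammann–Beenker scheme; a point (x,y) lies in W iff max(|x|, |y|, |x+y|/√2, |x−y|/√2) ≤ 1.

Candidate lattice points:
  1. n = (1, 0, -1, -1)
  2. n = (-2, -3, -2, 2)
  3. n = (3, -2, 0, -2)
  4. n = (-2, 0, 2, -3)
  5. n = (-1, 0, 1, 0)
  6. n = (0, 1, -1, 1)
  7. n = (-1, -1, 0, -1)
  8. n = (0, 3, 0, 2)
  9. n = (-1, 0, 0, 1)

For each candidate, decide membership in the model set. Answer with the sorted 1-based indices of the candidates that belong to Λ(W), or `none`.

π⊥(n) = n₀ + n₁ζ³ + n₂ζ⁶ + n₃ζ⁹ where ζ = e^{iπ/4}.
#1 (1, 0, -1, -1): internal (0.29289, 0.29289); octagon support 0.41421 vs apothem 1 → ∈ W
#2 (-2, -3, -2, 2): internal (1.53553, 1.29289); octagon support 2.00000 vs apothem 1 → ∉ W
#3 (3, -2, 0, -2): internal (3.00000, -2.82843); octagon support 4.12132 vs apothem 1 → ∉ W
#4 (-2, 0, 2, -3): internal (-4.12132, -4.12132); octagon support 5.82843 vs apothem 1 → ∉ W
#5 (-1, 0, 1, 0): internal (-1.00000, -1.00000); octagon support 1.41421 vs apothem 1 → ∉ W
#6 (0, 1, -1, 1): internal (0.00000, 2.41421); octagon support 2.41421 vs apothem 1 → ∉ W
#7 (-1, -1, 0, -1): internal (-1.00000, -1.41421); octagon support 1.70711 vs apothem 1 → ∉ W
#8 (0, 3, 0, 2): internal (-0.70711, 3.53553); octagon support 3.53553 vs apothem 1 → ∉ W
#9 (-1, 0, 0, 1): internal (-0.29289, 0.70711); octagon support 0.70711 vs apothem 1 → ∈ W

1, 9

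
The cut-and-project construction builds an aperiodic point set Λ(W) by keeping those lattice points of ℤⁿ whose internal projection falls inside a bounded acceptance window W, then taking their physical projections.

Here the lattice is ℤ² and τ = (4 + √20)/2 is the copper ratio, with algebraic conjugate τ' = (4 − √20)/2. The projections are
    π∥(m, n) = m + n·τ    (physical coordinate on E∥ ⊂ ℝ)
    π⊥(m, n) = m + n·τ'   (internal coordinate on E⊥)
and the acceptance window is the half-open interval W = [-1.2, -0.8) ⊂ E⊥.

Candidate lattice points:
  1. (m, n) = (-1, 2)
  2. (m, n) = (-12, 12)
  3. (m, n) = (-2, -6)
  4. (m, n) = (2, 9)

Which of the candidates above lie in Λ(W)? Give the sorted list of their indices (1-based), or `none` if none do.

Numerically τ ≈ 4.2361 and τ' = −1/τ ≈ -0.2361.
[1] lift (-1,2): star map gives -1.4721; window check -1.2 ≤ -1.4721 < -0.8 is false → out
[2] lift (-12,12): star map gives -14.8328; window check -1.2 ≤ -14.8328 < -0.8 is false → out
[3] lift (-2,-6): star map gives -0.5836; window check -1.2 ≤ -0.5836 < -0.8 is false → out
[4] lift (2,9): star map gives -0.1246; window check -1.2 ≤ -0.1246 < -0.8 is false → out

none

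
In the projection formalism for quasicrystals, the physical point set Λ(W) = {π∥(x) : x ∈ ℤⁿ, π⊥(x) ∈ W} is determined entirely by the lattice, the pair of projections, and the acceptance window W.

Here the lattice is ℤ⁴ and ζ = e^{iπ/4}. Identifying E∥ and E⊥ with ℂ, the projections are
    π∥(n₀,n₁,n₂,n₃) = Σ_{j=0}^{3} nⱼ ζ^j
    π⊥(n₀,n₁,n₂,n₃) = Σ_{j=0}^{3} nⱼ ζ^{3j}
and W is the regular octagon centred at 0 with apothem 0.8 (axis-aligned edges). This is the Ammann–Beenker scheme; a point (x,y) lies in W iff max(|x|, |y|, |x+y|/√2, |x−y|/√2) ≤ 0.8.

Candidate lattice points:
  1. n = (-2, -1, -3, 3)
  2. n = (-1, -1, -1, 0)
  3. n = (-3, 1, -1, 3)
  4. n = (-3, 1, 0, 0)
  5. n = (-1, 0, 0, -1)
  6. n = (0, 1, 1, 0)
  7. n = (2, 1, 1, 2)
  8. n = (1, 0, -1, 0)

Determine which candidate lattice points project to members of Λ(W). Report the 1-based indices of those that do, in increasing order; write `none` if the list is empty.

π⊥(n) = n₀ + n₁ζ³ + n₂ζ⁶ + n₃ζ⁹ where ζ = e^{iπ/4}.
#1 (-2, -1, -3, 3): internal (0.828427, 4.414214); octagon support 4.414214 vs apothem 0.8 → ∉ W
#2 (-1, -1, -1, 0): internal (-0.292893, 0.292893); octagon support 0.414214 vs apothem 0.8 → ∈ W
#3 (-3, 1, -1, 3): internal (-1.585786, 3.828427); octagon support 3.828427 vs apothem 0.8 → ∉ W
#4 (-3, 1, 0, 0): internal (-3.707107, 0.707107); octagon support 3.707107 vs apothem 0.8 → ∉ W
#5 (-1, 0, 0, -1): internal (-1.707107, -0.707107); octagon support 1.707107 vs apothem 0.8 → ∉ W
#6 (0, 1, 1, 0): internal (-0.707107, -0.292893); octagon support 0.707107 vs apothem 0.8 → ∈ W
#7 (2, 1, 1, 2): internal (2.707107, 1.121320); octagon support 2.707107 vs apothem 0.8 → ∉ W
#8 (1, 0, -1, 0): internal (1.000000, 1.000000); octagon support 1.414214 vs apothem 0.8 → ∉ W

2, 6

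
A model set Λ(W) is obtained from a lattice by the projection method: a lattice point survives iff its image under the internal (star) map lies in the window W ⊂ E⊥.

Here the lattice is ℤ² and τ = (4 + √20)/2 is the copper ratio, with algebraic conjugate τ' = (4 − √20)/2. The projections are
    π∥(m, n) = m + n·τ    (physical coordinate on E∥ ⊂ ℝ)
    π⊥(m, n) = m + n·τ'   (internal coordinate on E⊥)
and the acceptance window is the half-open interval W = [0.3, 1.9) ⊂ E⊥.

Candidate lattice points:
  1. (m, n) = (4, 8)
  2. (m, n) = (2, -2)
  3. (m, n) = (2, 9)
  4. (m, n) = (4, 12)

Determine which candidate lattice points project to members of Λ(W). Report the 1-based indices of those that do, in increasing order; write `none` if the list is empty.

τ' = (4−√20)/2 ≈ -0.2361.
[1] lift (4,8): star map gives 2.1115; window check 0.3 ≤ 2.1115 < 1.9 is false → out
[2] lift (2,-2): star map gives 2.4721; window check 0.3 ≤ 2.4721 < 1.9 is false → out
[3] lift (2,9): star map gives -0.1246; window check 0.3 ≤ -0.1246 < 1.9 is false → out
[4] lift (4,12): star map gives 1.1672; window check 0.3 ≤ 1.1672 < 1.9 is true → IN Λ

4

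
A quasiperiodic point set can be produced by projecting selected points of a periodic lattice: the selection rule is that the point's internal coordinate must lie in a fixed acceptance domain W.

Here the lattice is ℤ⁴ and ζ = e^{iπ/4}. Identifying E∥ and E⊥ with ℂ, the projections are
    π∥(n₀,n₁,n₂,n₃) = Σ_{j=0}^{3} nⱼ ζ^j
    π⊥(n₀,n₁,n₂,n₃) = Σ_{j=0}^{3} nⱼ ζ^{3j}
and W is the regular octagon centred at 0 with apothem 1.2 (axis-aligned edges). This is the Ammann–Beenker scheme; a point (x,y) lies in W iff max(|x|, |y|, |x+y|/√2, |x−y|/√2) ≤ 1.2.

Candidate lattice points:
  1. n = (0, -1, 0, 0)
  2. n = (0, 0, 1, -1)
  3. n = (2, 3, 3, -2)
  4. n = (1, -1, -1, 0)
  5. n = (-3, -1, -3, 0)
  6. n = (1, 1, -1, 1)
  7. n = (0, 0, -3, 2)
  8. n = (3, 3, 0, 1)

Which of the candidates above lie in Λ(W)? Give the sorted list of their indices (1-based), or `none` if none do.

π⊥(n) = n₀ + n₁ζ³ + n₂ζ⁶ + n₃ζ⁹ where ζ = e^{iπ/4}.
#1 (0, -1, 0, 0): internal (0.70711, -0.70711); octagon support 1.00000 vs apothem 1.2 → ∈ W
#2 (0, 0, 1, -1): internal (-0.70711, -1.70711); octagon support 1.70711 vs apothem 1.2 → ∉ W
#3 (2, 3, 3, -2): internal (-1.53553, -2.29289); octagon support 2.70711 vs apothem 1.2 → ∉ W
#4 (1, -1, -1, 0): internal (1.70711, 0.29289); octagon support 1.70711 vs apothem 1.2 → ∉ W
#5 (-3, -1, -3, 0): internal (-2.29289, 2.29289); octagon support 3.24264 vs apothem 1.2 → ∉ W
#6 (1, 1, -1, 1): internal (1.00000, 2.41421); octagon support 2.41421 vs apothem 1.2 → ∉ W
#7 (0, 0, -3, 2): internal (1.41421, 4.41421); octagon support 4.41421 vs apothem 1.2 → ∉ W
#8 (3, 3, 0, 1): internal (1.58579, 2.82843); octagon support 3.12132 vs apothem 1.2 → ∉ W

1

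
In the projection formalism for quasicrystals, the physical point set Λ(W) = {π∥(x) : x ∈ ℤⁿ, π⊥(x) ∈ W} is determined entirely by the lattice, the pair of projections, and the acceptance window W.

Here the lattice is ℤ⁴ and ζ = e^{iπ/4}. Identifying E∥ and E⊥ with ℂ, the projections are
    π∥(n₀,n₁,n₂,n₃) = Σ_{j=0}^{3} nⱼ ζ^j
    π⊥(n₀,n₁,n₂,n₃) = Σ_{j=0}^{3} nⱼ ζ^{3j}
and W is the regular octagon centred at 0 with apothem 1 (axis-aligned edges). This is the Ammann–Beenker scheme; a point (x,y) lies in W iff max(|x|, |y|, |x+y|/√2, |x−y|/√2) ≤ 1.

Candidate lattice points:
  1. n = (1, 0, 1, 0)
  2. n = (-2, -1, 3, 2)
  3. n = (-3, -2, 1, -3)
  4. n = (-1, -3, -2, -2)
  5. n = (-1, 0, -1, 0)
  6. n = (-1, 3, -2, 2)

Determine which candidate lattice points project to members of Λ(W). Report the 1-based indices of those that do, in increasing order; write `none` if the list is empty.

π⊥(n) = n₀ + n₁ζ³ + n₂ζ⁶ + n₃ζ⁹ where ζ = e^{iπ/4}.
#1 (1, 0, 1, 0): internal (1.0000, -1.0000); octagon support 1.4142 vs apothem 1 → ∉ W
#2 (-2, -1, 3, 2): internal (0.1213, -2.2929); octagon support 2.2929 vs apothem 1 → ∉ W
#3 (-3, -2, 1, -3): internal (-3.7071, -4.5355); octagon support 5.8284 vs apothem 1 → ∉ W
#4 (-1, -3, -2, -2): internal (-0.2929, -1.5355); octagon support 1.5355 vs apothem 1 → ∉ W
#5 (-1, 0, -1, 0): internal (-1.0000, 1.0000); octagon support 1.4142 vs apothem 1 → ∉ W
#6 (-1, 3, -2, 2): internal (-1.7071, 5.5355); octagon support 5.5355 vs apothem 1 → ∉ W

none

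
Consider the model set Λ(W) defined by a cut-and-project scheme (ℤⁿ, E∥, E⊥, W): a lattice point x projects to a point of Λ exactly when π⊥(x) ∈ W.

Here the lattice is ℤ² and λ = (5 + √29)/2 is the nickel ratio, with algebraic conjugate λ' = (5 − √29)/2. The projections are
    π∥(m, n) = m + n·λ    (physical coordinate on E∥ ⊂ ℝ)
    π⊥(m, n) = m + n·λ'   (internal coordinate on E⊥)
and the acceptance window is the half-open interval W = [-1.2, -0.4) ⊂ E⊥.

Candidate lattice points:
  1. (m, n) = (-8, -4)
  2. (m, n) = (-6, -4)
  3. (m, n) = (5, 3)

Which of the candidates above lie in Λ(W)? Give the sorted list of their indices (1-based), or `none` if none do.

none

Numerically λ ≈ 5.192582 and λ' = −1/λ ≈ -0.192582.
candidate 1: (m,n)=(-8,-4) → π∥ = -8-4·λ ≈ -28.770330, π⊥ = -8-4·λ' ≈ -7.229670 ∉ [-1.2, -0.4) ⇒ out
candidate 2: (m,n)=(-6,-4) → π∥ = -6-4·λ ≈ -26.770330, π⊥ = -6-4·λ' ≈ -5.229670 ∉ [-1.2, -0.4) ⇒ out
candidate 3: (m,n)=(5,3) → π∥ = 5+3·λ ≈ 20.577747, π⊥ = 5+3·λ' ≈ 4.422253 ∉ [-1.2, -0.4) ⇒ out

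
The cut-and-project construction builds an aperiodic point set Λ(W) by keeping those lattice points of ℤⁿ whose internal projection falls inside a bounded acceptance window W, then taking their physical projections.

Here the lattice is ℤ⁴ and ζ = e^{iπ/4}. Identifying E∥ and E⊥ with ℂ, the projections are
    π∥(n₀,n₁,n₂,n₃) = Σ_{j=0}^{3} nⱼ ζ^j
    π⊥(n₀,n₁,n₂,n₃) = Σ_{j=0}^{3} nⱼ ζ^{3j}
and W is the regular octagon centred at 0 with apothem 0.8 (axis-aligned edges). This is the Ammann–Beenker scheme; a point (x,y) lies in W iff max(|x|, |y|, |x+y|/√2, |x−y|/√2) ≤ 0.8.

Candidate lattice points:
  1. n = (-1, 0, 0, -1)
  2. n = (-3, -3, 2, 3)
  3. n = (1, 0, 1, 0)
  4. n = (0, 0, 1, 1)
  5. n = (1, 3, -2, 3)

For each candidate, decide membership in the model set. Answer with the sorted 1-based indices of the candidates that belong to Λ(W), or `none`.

Internal map: ζ^{3j} for j=0..3 gives (1,0), (−√2/2,√2/2), (0,−1), (√2/2,√2/2).
#1 (-1, 0, 0, -1): internal (-1.70711, -0.70711); octagon support 1.70711 vs apothem 0.8 → ∉ W
#2 (-3, -3, 2, 3): internal (1.24264, -2.00000); octagon support 2.29289 vs apothem 0.8 → ∉ W
#3 (1, 0, 1, 0): internal (1.00000, -1.00000); octagon support 1.41421 vs apothem 0.8 → ∉ W
#4 (0, 0, 1, 1): internal (0.70711, -0.29289); octagon support 0.70711 vs apothem 0.8 → ∈ W
#5 (1, 3, -2, 3): internal (1.00000, 6.24264); octagon support 6.24264 vs apothem 0.8 → ∉ W

4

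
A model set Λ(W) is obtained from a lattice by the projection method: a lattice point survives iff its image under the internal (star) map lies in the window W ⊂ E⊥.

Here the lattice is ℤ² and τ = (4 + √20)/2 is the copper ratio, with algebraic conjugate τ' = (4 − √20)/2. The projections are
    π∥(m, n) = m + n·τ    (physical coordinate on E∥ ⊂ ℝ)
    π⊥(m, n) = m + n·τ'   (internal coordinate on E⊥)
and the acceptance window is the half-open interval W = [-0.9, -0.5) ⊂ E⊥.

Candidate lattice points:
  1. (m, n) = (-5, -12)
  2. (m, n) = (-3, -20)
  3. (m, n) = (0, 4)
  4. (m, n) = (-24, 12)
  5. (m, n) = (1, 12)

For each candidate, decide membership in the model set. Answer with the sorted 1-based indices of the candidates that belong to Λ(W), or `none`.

τ' = (4−√20)/2 ≈ -0.23607.
[1] lift (-5,-12): star map gives -2.16718; window check -0.9 ≤ -2.16718 < -0.5 is false → out
[2] lift (-3,-20): star map gives 1.72136; window check -0.9 ≤ 1.72136 < -0.5 is false → out
[3] lift (0,4): star map gives -0.94427; window check -0.9 ≤ -0.94427 < -0.5 is false → out
[4] lift (-24,12): star map gives -26.83282; window check -0.9 ≤ -26.83282 < -0.5 is false → out
[5] lift (1,12): star map gives -1.83282; window check -0.9 ≤ -1.83282 < -0.5 is false → out

none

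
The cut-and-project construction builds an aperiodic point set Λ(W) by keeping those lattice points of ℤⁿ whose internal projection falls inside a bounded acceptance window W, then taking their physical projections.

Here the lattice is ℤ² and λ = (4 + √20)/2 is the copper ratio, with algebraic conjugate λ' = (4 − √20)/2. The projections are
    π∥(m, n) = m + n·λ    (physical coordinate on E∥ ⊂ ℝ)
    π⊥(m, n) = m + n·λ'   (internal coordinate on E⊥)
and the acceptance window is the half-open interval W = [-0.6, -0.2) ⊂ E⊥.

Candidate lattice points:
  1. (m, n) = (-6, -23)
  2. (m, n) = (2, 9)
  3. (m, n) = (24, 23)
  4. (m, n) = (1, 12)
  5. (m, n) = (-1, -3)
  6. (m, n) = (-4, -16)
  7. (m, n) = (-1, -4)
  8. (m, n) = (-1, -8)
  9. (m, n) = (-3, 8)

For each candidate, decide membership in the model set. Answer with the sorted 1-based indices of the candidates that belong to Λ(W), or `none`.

λ' = (4−√20)/2 ≈ -0.236068.
[1] lift (-6,-23): star map gives -0.570437; window check -0.6 ≤ -0.570437 < -0.2 is true → IN Λ
[2] lift (2,9): star map gives -0.124612; window check -0.6 ≤ -0.124612 < -0.2 is false → out
[3] lift (24,23): star map gives 18.570437; window check -0.6 ≤ 18.570437 < -0.2 is false → out
[4] lift (1,12): star map gives -1.832816; window check -0.6 ≤ -1.832816 < -0.2 is false → out
[5] lift (-1,-3): star map gives -0.291796; window check -0.6 ≤ -0.291796 < -0.2 is true → IN Λ
[6] lift (-4,-16): star map gives -0.222912; window check -0.6 ≤ -0.222912 < -0.2 is true → IN Λ
[7] lift (-1,-4): star map gives -0.055728; window check -0.6 ≤ -0.055728 < -0.2 is false → out
[8] lift (-1,-8): star map gives 0.888544; window check -0.6 ≤ 0.888544 < -0.2 is false → out
[9] lift (-3,8): star map gives -4.888544; window check -0.6 ≤ -4.888544 < -0.2 is false → out

1, 5, 6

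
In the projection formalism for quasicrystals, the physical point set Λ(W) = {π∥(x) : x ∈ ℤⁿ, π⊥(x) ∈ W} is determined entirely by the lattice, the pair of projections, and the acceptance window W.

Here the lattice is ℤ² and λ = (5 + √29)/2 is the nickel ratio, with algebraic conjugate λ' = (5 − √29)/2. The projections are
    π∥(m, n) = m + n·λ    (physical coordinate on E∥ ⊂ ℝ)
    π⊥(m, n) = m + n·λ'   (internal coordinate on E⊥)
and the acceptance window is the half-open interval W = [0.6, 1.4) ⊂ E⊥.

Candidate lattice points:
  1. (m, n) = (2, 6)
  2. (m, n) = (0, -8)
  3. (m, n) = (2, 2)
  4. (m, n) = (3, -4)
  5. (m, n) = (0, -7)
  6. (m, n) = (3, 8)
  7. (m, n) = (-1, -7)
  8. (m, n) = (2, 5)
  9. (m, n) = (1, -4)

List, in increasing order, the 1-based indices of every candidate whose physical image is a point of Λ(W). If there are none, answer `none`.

1, 5, 8

λ' = (5−√29)/2 ≈ -0.192582.
[1] lift (2,6): star map gives 0.844506; window check 0.6 ≤ 0.844506 < 1.4 is true → IN Λ
[2] lift (0,-8): star map gives 1.540659; window check 0.6 ≤ 1.540659 < 1.4 is false → out
[3] lift (2,2): star map gives 1.614835; window check 0.6 ≤ 1.614835 < 1.4 is false → out
[4] lift (3,-4): star map gives 3.770330; window check 0.6 ≤ 3.770330 < 1.4 is false → out
[5] lift (0,-7): star map gives 1.348077; window check 0.6 ≤ 1.348077 < 1.4 is true → IN Λ
[6] lift (3,8): star map gives 1.459341; window check 0.6 ≤ 1.459341 < 1.4 is false → out
[7] lift (-1,-7): star map gives 0.348077; window check 0.6 ≤ 0.348077 < 1.4 is false → out
[8] lift (2,5): star map gives 1.037088; window check 0.6 ≤ 1.037088 < 1.4 is true → IN Λ
[9] lift (1,-4): star map gives 1.770330; window check 0.6 ≤ 1.770330 < 1.4 is false → out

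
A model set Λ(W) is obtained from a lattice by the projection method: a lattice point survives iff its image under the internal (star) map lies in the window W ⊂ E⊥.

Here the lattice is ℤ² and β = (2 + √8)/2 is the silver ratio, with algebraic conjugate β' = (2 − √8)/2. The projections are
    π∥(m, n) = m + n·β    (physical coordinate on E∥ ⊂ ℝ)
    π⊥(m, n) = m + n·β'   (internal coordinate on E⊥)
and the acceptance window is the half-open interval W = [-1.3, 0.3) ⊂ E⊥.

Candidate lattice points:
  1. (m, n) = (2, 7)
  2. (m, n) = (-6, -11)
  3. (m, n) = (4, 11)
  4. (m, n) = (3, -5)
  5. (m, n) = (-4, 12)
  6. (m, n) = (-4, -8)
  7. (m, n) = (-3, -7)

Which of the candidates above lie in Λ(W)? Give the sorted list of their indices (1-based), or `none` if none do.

1, 3, 6, 7

Numerically β ≈ 2.4142 and β' = −1/β ≈ -0.4142.
#1 (2,7): internal coord 2 + (7)·β' = -0.8995; -0.8995 ∈ [-1.3, 0.3) → IN Λ
#2 (-6,-11): internal coord -6 + (-11)·β' = -1.4437; -1.4437 ∉ [-1.3, 0.3) → out
#3 (4,11): internal coord 4 + (11)·β' = -0.5563; -0.5563 ∈ [-1.3, 0.3) → IN Λ
#4 (3,-5): internal coord 3 + (-5)·β' = +5.0711; +5.0711 ∉ [-1.3, 0.3) → out
#5 (-4,12): internal coord -4 + (12)·β' = -8.9706; -8.9706 ∉ [-1.3, 0.3) → out
#6 (-4,-8): internal coord -4 + (-8)·β' = -0.6863; -0.6863 ∈ [-1.3, 0.3) → IN Λ
#7 (-3,-7): internal coord -3 + (-7)·β' = -0.1005; -0.1005 ∈ [-1.3, 0.3) → IN Λ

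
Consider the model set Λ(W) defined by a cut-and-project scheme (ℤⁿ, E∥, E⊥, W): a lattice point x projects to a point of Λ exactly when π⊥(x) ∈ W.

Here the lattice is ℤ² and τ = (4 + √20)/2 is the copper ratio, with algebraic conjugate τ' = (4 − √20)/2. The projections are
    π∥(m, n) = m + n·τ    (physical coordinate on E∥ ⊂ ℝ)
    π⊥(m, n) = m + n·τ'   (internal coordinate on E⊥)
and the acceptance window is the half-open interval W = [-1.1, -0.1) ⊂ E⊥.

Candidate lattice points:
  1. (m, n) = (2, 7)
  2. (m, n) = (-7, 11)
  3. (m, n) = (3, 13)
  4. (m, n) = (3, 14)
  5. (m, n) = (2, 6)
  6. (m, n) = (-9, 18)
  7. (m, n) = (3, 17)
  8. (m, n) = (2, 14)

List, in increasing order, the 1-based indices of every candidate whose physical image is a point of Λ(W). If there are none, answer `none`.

Compute τ' = (4−√20)/2 = -0.236068, so π⊥(m,n) = m -0.236068·n.
#1 (2,7): internal coord 2 + (7)·τ' = +0.347524; +0.347524 ∉ [-1.1, -0.1) → out
#2 (-7,11): internal coord -7 + (11)·τ' = -9.596748; -9.596748 ∉ [-1.1, -0.1) → out
#3 (3,13): internal coord 3 + (13)·τ' = -0.068884; -0.068884 ∉ [-1.1, -0.1) → out
#4 (3,14): internal coord 3 + (14)·τ' = -0.304952; -0.304952 ∈ [-1.1, -0.1) → IN Λ
#5 (2,6): internal coord 2 + (6)·τ' = +0.583592; +0.583592 ∉ [-1.1, -0.1) → out
#6 (-9,18): internal coord -9 + (18)·τ' = -13.249224; -13.249224 ∉ [-1.1, -0.1) → out
#7 (3,17): internal coord 3 + (17)·τ' = -1.013156; -1.013156 ∈ [-1.1, -0.1) → IN Λ
#8 (2,14): internal coord 2 + (14)·τ' = -1.304952; -1.304952 ∉ [-1.1, -0.1) → out

4, 7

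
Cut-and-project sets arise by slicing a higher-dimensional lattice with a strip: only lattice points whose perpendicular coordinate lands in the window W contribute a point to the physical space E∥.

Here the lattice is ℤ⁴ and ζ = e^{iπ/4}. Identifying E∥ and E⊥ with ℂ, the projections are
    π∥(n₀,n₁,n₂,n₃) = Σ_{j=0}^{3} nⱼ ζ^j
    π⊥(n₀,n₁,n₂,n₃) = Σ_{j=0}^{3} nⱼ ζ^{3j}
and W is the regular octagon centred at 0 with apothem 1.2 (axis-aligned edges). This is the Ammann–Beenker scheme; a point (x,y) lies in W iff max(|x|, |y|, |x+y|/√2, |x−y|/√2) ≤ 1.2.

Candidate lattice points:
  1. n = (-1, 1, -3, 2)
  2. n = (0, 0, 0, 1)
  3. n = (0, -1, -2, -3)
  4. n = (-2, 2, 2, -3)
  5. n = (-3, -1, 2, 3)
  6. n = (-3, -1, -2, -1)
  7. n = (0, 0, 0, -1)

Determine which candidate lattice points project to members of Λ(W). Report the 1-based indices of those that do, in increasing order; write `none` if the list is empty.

With ζ = e^{iπ/4} the internal vectors are ζ^0,ζ^3,ζ^6,ζ^9.
#1 (-1, 1, -3, 2): internal (-0.2929, 5.1213); octagon support 5.1213 vs apothem 1.2 → ∉ W
#2 (0, 0, 0, 1): internal (0.7071, 0.7071); octagon support 1.0000 vs apothem 1.2 → ∈ W
#3 (0, -1, -2, -3): internal (-1.4142, -0.8284); octagon support 1.5858 vs apothem 1.2 → ∉ W
#4 (-2, 2, 2, -3): internal (-5.5355, -2.7071); octagon support 5.8284 vs apothem 1.2 → ∉ W
#5 (-3, -1, 2, 3): internal (-0.1716, -0.5858); octagon support 0.5858 vs apothem 1.2 → ∈ W
#6 (-3, -1, -2, -1): internal (-3.0000, 0.5858); octagon support 3.0000 vs apothem 1.2 → ∉ W
#7 (0, 0, 0, -1): internal (-0.7071, -0.7071); octagon support 1.0000 vs apothem 1.2 → ∈ W

2, 5, 7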